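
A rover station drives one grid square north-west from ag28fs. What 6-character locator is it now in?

Longitude subsquare f = 5; −1 → 4 = e.
Latitude subsquare s = 18; +1 → 19 = t.

AG28et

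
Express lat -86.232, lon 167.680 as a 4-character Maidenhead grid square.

RA33

Add 180° to longitude and 90° to latitude: 347.68, 3.77.
Field: lon ⌊347.68/20⌋ = 17 → R; lat ⌊3.77/10⌋ = 0 → A.
Square: lon ⌊7.68/2⌋ = 3; lat ⌊3.77/1⌋ = 3.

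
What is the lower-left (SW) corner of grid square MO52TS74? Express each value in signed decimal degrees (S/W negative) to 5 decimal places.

52.76667, 71.64167

Field M=12, O=14: +12·20° lon, +14·10° lat → SW at lon 60°, lat 50°.
Square 5, 2: +5·2° lon, +2·1° lat → SW at lon 70°, lat 52°.
Subsquare t=19, s=18: +19·0.0833333° lon, +18·0.0416667° lat → SW at lon 71.5833°, lat 52.75°.
Extended square 7, 4: +7·0.00833333° lon, +4·0.00416667° lat → SW at lon 71.6417°, lat 52.7667°.
latitude 52.76667, longitude 71.64167.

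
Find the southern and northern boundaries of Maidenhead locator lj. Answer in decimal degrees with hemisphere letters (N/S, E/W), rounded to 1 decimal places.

0.0° N, 10.0° N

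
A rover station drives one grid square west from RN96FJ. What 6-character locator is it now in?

RN96ej

Longitude subsquare f = 5; −1 → 4 = e.
The latitude characters are unchanged.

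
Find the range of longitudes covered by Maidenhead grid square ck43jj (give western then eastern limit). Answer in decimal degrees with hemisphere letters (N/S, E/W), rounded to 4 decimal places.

131.2500° W, 131.1667° W

Field C=2, K=10: +2·20° lon, +10·10° lat → SW at lon -140°, lat 10°.
Square 4, 3: +4·2° lon, +3·1° lat → SW at lon -132°, lat 13°.
Subsquare j=9, j=9: +9·0.0833333° lon, +9·0.0416667° lat → SW at lon -131.25°, lat 13.375°.
Cell spans 0.0833333° lon × 0.0416667° lat.
west 131.2500° W, east 131.1667° W.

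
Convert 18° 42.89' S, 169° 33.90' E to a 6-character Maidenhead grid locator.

RH41sg

Offset from 180°W / 90°S: lon 349.5650°, lat 71.2852°.
Field: 349.5650/20 → 17 → R, 71.2852/10 → 7 → H; chars RH.
Square: 9.5650/2 → 4, 1.2852/1 → 1; chars 41.
Subsquare: 1.5650/0.0833333 → 18 → s, 0.2852/0.0416667 → 6 → g; chars sg.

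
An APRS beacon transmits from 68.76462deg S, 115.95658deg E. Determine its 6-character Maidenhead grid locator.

OC71xf

Shift to the Maidenhead origin (180°W, 90°S): lon 295.9566, lat 21.2354.
Field: lon ⌊295.9566/20⌋ = 14 → O; lat ⌊21.2354/10⌋ = 2 → C.
Square: lon ⌊15.9566/2⌋ = 7; lat ⌊1.2354/1⌋ = 1.
Subsquare: lon ⌊1.9566/0.0833333⌋ = 23 → x; lat ⌊0.2354/0.0416667⌋ = 5 → f.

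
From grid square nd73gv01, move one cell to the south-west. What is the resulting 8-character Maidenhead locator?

Longitude extended square 0; −1 → -1, wraps to 9, carry into subsquare.
Longitude subsquare g = 6; −1 → 5 = f.
Latitude extended square 1; −1 → 0.

ND73fv90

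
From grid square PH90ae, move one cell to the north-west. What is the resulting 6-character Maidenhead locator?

PH80xf

Longitude subsquare a = 0; −1 → -1, wraps to 23 = x, carry into square.
Longitude square 9; −1 → 8.
Latitude subsquare e = 4; +1 → 5 = f.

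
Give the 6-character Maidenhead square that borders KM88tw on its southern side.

KM88tv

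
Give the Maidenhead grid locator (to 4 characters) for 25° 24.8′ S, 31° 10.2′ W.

Add 180° to longitude and 90° to latitude: 148.83, 64.59.
Field (20°×10°, letters A–R): 148.83/20 → 7 → H, 64.59/10 → 6 → G; chars HG.
Square (2°×1°, digits 0–9): 8.83/2 → 4, 4.59/1 → 4; chars 44.

HG44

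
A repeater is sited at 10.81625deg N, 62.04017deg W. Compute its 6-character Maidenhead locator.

FK80xt

Offset from 180°W / 90°S: lon 117.9598°, lat 100.8162°.
Field: lon ⌊117.9598/20⌋ = 5 → F; lat ⌊100.8162/10⌋ = 10 → K.
Square: lon ⌊17.9598/2⌋ = 8; lat ⌊0.8162/1⌋ = 0.
Subsquare: lon ⌊1.9598/0.0833333⌋ = 23 → x; lat ⌊0.8162/0.0416667⌋ = 19 → t.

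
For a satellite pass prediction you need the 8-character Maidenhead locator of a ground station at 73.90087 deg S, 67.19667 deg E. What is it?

Shift to the Maidenhead origin (180°W, 90°S): lon 247.19667, lat 16.09913.
Field (20°×10°, letters A–R): lon ⌊247.19667/20⌋ = 12 → M; lat ⌊16.09913/10⌋ = 1 → B.
Square (2°×1°, digits 0–9): lon ⌊7.19667/2⌋ = 3; lat ⌊6.09913/1⌋ = 6.
Subsquare (5′×2.5′, letters a–x): lon ⌊1.19667/0.0833333⌋ = 14 → o; lat ⌊0.09913/0.0416667⌋ = 2 → c.
Extended square (30″×15″, digits 0–9): lon ⌊0.03000/0.00833333⌋ = 3; lat ⌊0.01580/0.00416667⌋ = 3.

MB36oc33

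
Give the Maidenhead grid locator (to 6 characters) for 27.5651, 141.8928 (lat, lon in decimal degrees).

QL07wn

Shift to the Maidenhead origin (180°W, 90°S): lon 321.8928, lat 117.5651.
Field (20°×10°, letters A–R): lon ⌊321.8928/20⌋ = 16 → Q; lat ⌊117.5651/10⌋ = 11 → L.
Square (2°×1°, digits 0–9): lon ⌊1.8928/2⌋ = 0; lat ⌊7.5651/1⌋ = 7.
Subsquare (5′×2.5′, letters a–x): lon ⌊1.8928/0.0833333⌋ = 22 → w; lat ⌊0.5651/0.0416667⌋ = 13 → n.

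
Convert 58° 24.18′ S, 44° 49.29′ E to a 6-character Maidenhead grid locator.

Shift to the Maidenhead origin (180°W, 90°S): lon 224.8215, lat 31.5970.
Field (20°×10°, letters A–R): lon ⌊224.8215/20⌋ = 11 → L; lat ⌊31.5970/10⌋ = 3 → D.
Square (2°×1°, digits 0–9): lon ⌊4.8215/2⌋ = 2; lat ⌊1.5970/1⌋ = 1.
Subsquare (5′×2.5′, letters a–x): lon ⌊0.8215/0.0833333⌋ = 9 → j; lat ⌊0.5970/0.0416667⌋ = 14 → o.

LD21jo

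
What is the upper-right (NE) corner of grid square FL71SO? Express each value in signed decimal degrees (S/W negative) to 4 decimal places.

21.6250, -64.4167

Field F=5, L=11: +5·20° lon, +11·10° lat → SW at lon -80°, lat 20°.
Square 7, 1: +7·2° lon, +1·1° lat → SW at lon -66°, lat 21°.
Subsquare s=18, o=14: +18·0.0833333° lon, +14·0.0416667° lat → SW at lon -64.5°, lat 21.5833°.
Cell spans 0.0833333° lon × 0.0416667° lat. NE corner is SW corner plus one full cell.
latitude 21.6250, longitude -64.4167.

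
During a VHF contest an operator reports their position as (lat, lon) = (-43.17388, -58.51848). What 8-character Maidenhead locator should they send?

GE06rt78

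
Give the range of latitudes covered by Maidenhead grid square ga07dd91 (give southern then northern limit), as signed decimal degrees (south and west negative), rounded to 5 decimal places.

Field G=6, A=0: +6·20° lon, +0·10° lat → SW at lon -60°, lat -90°.
Square 0, 7: +0·2° lon, +7·1° lat → SW at lon -60°, lat -83°.
Subsquare d=3, d=3: +3·0.0833333° lon, +3·0.0416667° lat → SW at lon -59.75°, lat -82.875°.
Extended square 9, 1: +9·0.00833333° lon, +1·0.00416667° lat → SW at lon -59.675°, lat -82.8708°.
Cell spans 0.00833333° lon × 0.00416667° lat.
south -82.87083, north -82.86667.

-82.87083, -82.86667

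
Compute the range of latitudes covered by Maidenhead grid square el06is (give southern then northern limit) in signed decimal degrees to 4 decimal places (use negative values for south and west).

Field E=4, L=11: +4·20° lon, +11·10° lat → SW at lon -100°, lat 20°.
Square 0, 6: +0·2° lon, +6·1° lat → SW at lon -100°, lat 26°.
Subsquare i=8, s=18: +8·0.0833333° lon, +18·0.0416667° lat → SW at lon -99.3333°, lat 26.75°.
Cell spans 0.0833333° lon × 0.0416667° lat.
south 26.7500, north 26.7917.

26.7500, 26.7917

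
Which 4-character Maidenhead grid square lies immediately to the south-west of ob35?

OB24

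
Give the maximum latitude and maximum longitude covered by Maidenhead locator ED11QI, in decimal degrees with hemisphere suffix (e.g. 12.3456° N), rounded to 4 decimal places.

Field E=4, D=3: +4·20° lon, +3·10° lat → SW at lon -100°, lat -60°.
Square 1, 1: +1·2° lon, +1·1° lat → SW at lon -98°, lat -59°.
Subsquare q=16, i=8: +16·0.0833333° lon, +8·0.0416667° lat → SW at lon -96.6667°, lat -58.6667°.
Cell spans 0.0833333° lon × 0.0416667° lat. NE corner is SW corner plus one full cell.
latitude 58.6250° S, longitude 96.5833° W.

58.6250° S, 96.5833° W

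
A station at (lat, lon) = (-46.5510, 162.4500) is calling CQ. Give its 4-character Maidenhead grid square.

RE13

Offset from 180°W / 90°S: lon 342.45°, lat 43.45°.
Field: lon ⌊342.45/20⌋ = 17 → R; lat ⌊43.45/10⌋ = 4 → E.
Square: lon ⌊2.45/2⌋ = 1; lat ⌊3.45/1⌋ = 3.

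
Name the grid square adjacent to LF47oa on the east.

Longitude subsquare o = 14; +1 → 15 = p.
The latitude characters are unchanged.

LF47pa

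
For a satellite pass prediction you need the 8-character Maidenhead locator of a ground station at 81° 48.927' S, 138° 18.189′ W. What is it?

CA08ue34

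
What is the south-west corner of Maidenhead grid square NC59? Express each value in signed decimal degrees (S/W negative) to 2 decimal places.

-61.00, 90.00

Field N=13, C=2: +13·20° lon, +2·10° lat → SW at lon 80°, lat -70°.
Square 5, 9: +5·2° lon, +9·1° lat → SW at lon 90°, lat -61°.
latitude -61.00, longitude 90.00.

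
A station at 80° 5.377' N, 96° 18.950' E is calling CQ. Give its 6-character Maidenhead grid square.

Shift to the Maidenhead origin (180°W, 90°S): lon 276.3158, lat 170.0896.
Field: lon ⌊276.3158/20⌋ = 13 → N; lat ⌊170.0896/10⌋ = 17 → R.
Square: lon ⌊16.3158/2⌋ = 8; lat ⌊0.0896/1⌋ = 0.
Subsquare: lon ⌊0.3158/0.0833333⌋ = 3 → d; lat ⌊0.0896/0.0416667⌋ = 2 → c.

NR80dc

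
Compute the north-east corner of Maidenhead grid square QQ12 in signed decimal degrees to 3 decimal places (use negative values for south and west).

73.000, 144.000

Field Q=16, Q=16: +16·20° lon, +16·10° lat → SW at lon 140°, lat 70°.
Square 1, 2: +1·2° lon, +2·1° lat → SW at lon 142°, lat 72°.
Cell spans 2° lon × 1° lat. NE corner is SW corner plus one full cell.
latitude 73.000, longitude 144.000.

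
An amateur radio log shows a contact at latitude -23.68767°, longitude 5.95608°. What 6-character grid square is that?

JG26xh

Shift to the Maidenhead origin (180°W, 90°S): lon 185.9561, lat 66.3123.
Field: 185.9561/20 → 9 → J, 66.3123/10 → 6 → G; chars JG.
Square: 5.9561/2 → 2, 6.3123/1 → 6; chars 26.
Subsquare: 1.9561/0.0833333 → 23 → x, 0.3123/0.0416667 → 7 → h; chars xh.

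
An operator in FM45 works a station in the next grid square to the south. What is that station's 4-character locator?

FM44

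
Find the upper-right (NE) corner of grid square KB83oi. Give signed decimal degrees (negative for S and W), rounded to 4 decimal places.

-76.6250, 37.2500

Field K=10, B=1: +10·20° lon, +1·10° lat → SW at lon 20°, lat -80°.
Square 8, 3: +8·2° lon, +3·1° lat → SW at lon 36°, lat -77°.
Subsquare o=14, i=8: +14·0.0833333° lon, +8·0.0416667° lat → SW at lon 37.1667°, lat -76.6667°.
Cell spans 0.0833333° lon × 0.0416667° lat. NE corner is SW corner plus one full cell.
latitude -76.6250, longitude 37.2500.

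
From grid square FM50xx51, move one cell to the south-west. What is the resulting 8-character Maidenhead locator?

Longitude extended square 5; −1 → 4.
Latitude extended square 1; −1 → 0.

FM50xx40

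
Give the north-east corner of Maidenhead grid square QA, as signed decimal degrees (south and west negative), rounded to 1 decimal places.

-80.0, 160.0

Field Q=16, A=0: +16·20° lon, +0·10° lat → SW at lon 140°, lat -90°.
Cell spans 20° lon × 10° lat. NE corner is SW corner plus one full cell.
latitude -80.0, longitude 160.0.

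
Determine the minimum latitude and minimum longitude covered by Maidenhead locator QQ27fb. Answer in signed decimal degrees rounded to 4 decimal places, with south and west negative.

77.0417, 144.4167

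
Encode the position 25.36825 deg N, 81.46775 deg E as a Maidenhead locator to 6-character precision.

Offset from 180°W / 90°S: lon 261.4678°, lat 115.3683°.
Field: 261.4678/20 → 13 → N, 115.3683/10 → 11 → L; chars NL.
Square: 1.4678/2 → 0, 5.3683/1 → 5; chars 05.
Subsquare: 1.4678/0.0833333 → 17 → r, 0.3683/0.0416667 → 8 → i; chars ri.

NL05ri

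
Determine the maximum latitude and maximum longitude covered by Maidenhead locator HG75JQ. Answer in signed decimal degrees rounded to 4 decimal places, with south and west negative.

-24.2917, -25.1667

Field H=7, G=6: +7·20° lon, +6·10° lat → SW at lon -40°, lat -30°.
Square 7, 5: +7·2° lon, +5·1° lat → SW at lon -26°, lat -25°.
Subsquare j=9, q=16: +9·0.0833333° lon, +16·0.0416667° lat → SW at lon -25.25°, lat -24.3333°.
Cell spans 0.0833333° lon × 0.0416667° lat. NE corner is SW corner plus one full cell.
latitude -24.2917, longitude -25.1667.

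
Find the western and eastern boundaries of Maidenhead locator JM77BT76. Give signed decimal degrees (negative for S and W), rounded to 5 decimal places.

14.14167, 14.15000

Field J=9, M=12: +9·20° lon, +12·10° lat → SW at lon 0°, lat 30°.
Square 7, 7: +7·2° lon, +7·1° lat → SW at lon 14°, lat 37°.
Subsquare b=1, t=19: +1·0.0833333° lon, +19·0.0416667° lat → SW at lon 14.0833°, lat 37.7917°.
Extended square 7, 6: +7·0.00833333° lon, +6·0.00416667° lat → SW at lon 14.1417°, lat 37.8167°.
Cell spans 0.00833333° lon × 0.00416667° lat.
west 14.14167, east 14.15000.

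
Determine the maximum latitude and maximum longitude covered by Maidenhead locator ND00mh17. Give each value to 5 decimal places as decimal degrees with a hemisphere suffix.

59.67500° S, 81.01667° E

Field N=13, D=3: +13·20° lon, +3·10° lat → SW at lon 80°, lat -60°.
Square 0, 0: +0·2° lon, +0·1° lat → SW at lon 80°, lat -60°.
Subsquare m=12, h=7: +12·0.0833333° lon, +7·0.0416667° lat → SW at lon 81°, lat -59.7083°.
Extended square 1, 7: +1·0.00833333° lon, +7·0.00416667° lat → SW at lon 81.0083°, lat -59.6792°.
Cell spans 0.00833333° lon × 0.00416667° lat. NE corner is SW corner plus one full cell.
latitude 59.67500° S, longitude 81.01667° E.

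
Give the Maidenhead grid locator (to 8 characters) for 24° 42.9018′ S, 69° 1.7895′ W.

FG55lg68

Shift to the Maidenhead origin (180°W, 90°S): lon 110.97017, lat 65.28497.
Field: 110.97017/20 → 5 → F, 65.28497/10 → 6 → G; chars FG.
Square: 10.97017/2 → 5, 5.28497/1 → 5; chars 55.
Subsquare: 0.97017/0.0833333 → 11 → l, 0.28497/0.0416667 → 6 → g; chars lg.
Extended square: 0.05351/0.00833333 → 6, 0.03497/0.00416667 → 8; chars 68.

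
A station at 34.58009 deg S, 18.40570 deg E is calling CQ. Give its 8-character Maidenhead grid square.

Offset from 180°W / 90°S: lon 198.40570°, lat 55.41991°.
Field: lon ⌊198.40570/20⌋ = 9 → J; lat ⌊55.41991/10⌋ = 5 → F.
Square: lon ⌊18.40570/2⌋ = 9; lat ⌊5.41991/1⌋ = 5.
Subsquare: lon ⌊0.40570/0.0833333⌋ = 4 → e; lat ⌊0.41991/0.0416667⌋ = 10 → k.
Extended square: lon ⌊0.07237/0.00833333⌋ = 8; lat ⌊0.00324/0.00416667⌋ = 0.

JF95ek80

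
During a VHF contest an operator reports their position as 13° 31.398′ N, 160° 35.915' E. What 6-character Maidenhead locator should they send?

Offset from 180°W / 90°S: lon 340.5986°, lat 103.5233°.
Field: 340.5986/20 → 17 → R, 103.5233/10 → 10 → K; chars RK.
Square: 0.5986/2 → 0, 3.5233/1 → 3; chars 03.
Subsquare: 0.5986/0.0833333 → 7 → h, 0.5233/0.0416667 → 12 → m; chars hm.

RK03hm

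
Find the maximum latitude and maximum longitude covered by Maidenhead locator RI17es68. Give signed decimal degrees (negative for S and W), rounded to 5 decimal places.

-2.21250, 162.39167

Field R=17, I=8: +17·20° lon, +8·10° lat → SW at lon 160°, lat -10°.
Square 1, 7: +1·2° lon, +7·1° lat → SW at lon 162°, lat -3°.
Subsquare e=4, s=18: +4·0.0833333° lon, +18·0.0416667° lat → SW at lon 162.333°, lat -2.25°.
Extended square 6, 8: +6·0.00833333° lon, +8·0.00416667° lat → SW at lon 162.383°, lat -2.21667°.
Cell spans 0.00833333° lon × 0.00416667° lat. NE corner is SW corner plus one full cell.
latitude -2.21250, longitude 162.39167.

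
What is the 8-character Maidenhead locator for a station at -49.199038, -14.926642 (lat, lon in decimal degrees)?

Offset from 180°W / 90°S: lon 165.07336°, lat 40.80096°.
Field: 165.07336/20 → 8 → I, 40.80096/10 → 4 → E; chars IE.
Square: 5.07336/2 → 2, 0.80096/1 → 0; chars 20.
Subsquare: 1.07336/0.0833333 → 12 → m, 0.80096/0.0416667 → 19 → t; chars mt.
Extended square: 0.07336/0.00833333 → 8, 0.00930/0.00416667 → 2; chars 82.

IE20mt82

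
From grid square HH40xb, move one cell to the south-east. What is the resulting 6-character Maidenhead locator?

HH50aa

Longitude subsquare x = 23; +1 → 24, wraps to 0 = a, carry into square.
Longitude square 4; +1 → 5.
Latitude subsquare b = 1; −1 → 0 = a.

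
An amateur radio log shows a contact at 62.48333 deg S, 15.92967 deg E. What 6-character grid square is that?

Offset from 180°W / 90°S: lon 195.9297°, lat 27.5167°.
Field (20°×10°, letters A–R): lon ⌊195.9297/20⌋ = 9 → J; lat ⌊27.5167/10⌋ = 2 → C.
Square (2°×1°, digits 0–9): lon ⌊15.9297/2⌋ = 7; lat ⌊7.5167/1⌋ = 7.
Subsquare (5′×2.5′, letters a–x): lon ⌊1.9297/0.0833333⌋ = 23 → x; lat ⌊0.5167/0.0416667⌋ = 12 → m.

JC77xm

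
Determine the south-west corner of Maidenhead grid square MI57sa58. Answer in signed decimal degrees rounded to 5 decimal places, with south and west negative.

Field M=12, I=8: +12·20° lon, +8·10° lat → SW at lon 60°, lat -10°.
Square 5, 7: +5·2° lon, +7·1° lat → SW at lon 70°, lat -3°.
Subsquare s=18, a=0: +18·0.0833333° lon, +0·0.0416667° lat → SW at lon 71.5°, lat -3°.
Extended square 5, 8: +5·0.00833333° lon, +8·0.00416667° lat → SW at lon 71.5417°, lat -2.96667°.
latitude -2.96667, longitude 71.54167.

-2.96667, 71.54167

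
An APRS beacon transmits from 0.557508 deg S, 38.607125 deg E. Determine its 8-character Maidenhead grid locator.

KI99hk26

Shift to the Maidenhead origin (180°W, 90°S): lon 218.60712, lat 89.44249.
Field: 218.60712/20 → 10 → K, 89.44249/10 → 8 → I; chars KI.
Square: 18.60712/2 → 9, 9.44249/1 → 9; chars 99.
Subsquare: 0.60712/0.0833333 → 7 → h, 0.44249/0.0416667 → 10 → k; chars hk.
Extended square: 0.02379/0.00833333 → 2, 0.02583/0.00416667 → 6; chars 26.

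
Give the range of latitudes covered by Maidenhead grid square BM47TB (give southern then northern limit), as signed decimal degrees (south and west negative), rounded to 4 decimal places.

37.0417, 37.0833

Field B=1, M=12: +1·20° lon, +12·10° lat → SW at lon -160°, lat 30°.
Square 4, 7: +4·2° lon, +7·1° lat → SW at lon -152°, lat 37°.
Subsquare t=19, b=1: +19·0.0833333° lon, +1·0.0416667° lat → SW at lon -150.417°, lat 37.0417°.
Cell spans 0.0833333° lon × 0.0416667° lat.
south 37.0417, north 37.0833.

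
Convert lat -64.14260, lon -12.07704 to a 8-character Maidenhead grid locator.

Add 180° to longitude and 90° to latitude: 167.92296, 25.85740.
Field: lon ⌊167.92296/20⌋ = 8 → I; lat ⌊25.85740/10⌋ = 2 → C.
Square: lon ⌊7.92296/2⌋ = 3; lat ⌊5.85740/1⌋ = 5.
Subsquare: lon ⌊1.92296/0.0833333⌋ = 23 → x; lat ⌊0.85740/0.0416667⌋ = 20 → u.
Extended square: lon ⌊0.00629/0.00833333⌋ = 0; lat ⌊0.02407/0.00416667⌋ = 5.

IC35xu05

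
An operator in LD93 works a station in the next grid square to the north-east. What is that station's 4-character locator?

Longitude square 9; +1 → 10, wraps to 0, carry into field.
Longitude field L = 11; +1 → 12 = M.
Latitude square 3; +1 → 4.

MD04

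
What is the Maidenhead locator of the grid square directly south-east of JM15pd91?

JM15qd00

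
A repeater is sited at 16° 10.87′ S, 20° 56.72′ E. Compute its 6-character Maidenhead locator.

KH03lt

Shift to the Maidenhead origin (180°W, 90°S): lon 200.9453, lat 73.8188.
Field: lon ⌊200.9453/20⌋ = 10 → K; lat ⌊73.8188/10⌋ = 7 → H.
Square: lon ⌊0.9453/2⌋ = 0; lat ⌊3.8188/1⌋ = 3.
Subsquare: lon ⌊0.9453/0.0833333⌋ = 11 → l; lat ⌊0.8188/0.0416667⌋ = 19 → t.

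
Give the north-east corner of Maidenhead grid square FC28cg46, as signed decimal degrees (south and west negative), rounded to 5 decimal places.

Field F=5, C=2: +5·20° lon, +2·10° lat → SW at lon -80°, lat -70°.
Square 2, 8: +2·2° lon, +8·1° lat → SW at lon -76°, lat -62°.
Subsquare c=2, g=6: +2·0.0833333° lon, +6·0.0416667° lat → SW at lon -75.8333°, lat -61.75°.
Extended square 4, 6: +4·0.00833333° lon, +6·0.00416667° lat → SW at lon -75.8°, lat -61.725°.
Cell spans 0.00833333° lon × 0.00416667° lat. NE corner is SW corner plus one full cell.
latitude -61.72083, longitude -75.79167.

-61.72083, -75.79167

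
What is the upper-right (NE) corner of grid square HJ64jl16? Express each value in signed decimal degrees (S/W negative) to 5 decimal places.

4.48750, -27.23333

Field H=7, J=9: +7·20° lon, +9·10° lat → SW at lon -40°, lat 0°.
Square 6, 4: +6·2° lon, +4·1° lat → SW at lon -28°, lat 4°.
Subsquare j=9, l=11: +9·0.0833333° lon, +11·0.0416667° lat → SW at lon -27.25°, lat 4.45833°.
Extended square 1, 6: +1·0.00833333° lon, +6·0.00416667° lat → SW at lon -27.2417°, lat 4.48333°.
Cell spans 0.00833333° lon × 0.00416667° lat. NE corner is SW corner plus one full cell.
latitude 4.48750, longitude -27.23333.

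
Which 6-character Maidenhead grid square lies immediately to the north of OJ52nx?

OJ53na

Latitude subsquare x = 23; +1 → 24, wraps to 0 = a, carry into square.
Latitude square 2; +1 → 3.
The longitude characters are unchanged.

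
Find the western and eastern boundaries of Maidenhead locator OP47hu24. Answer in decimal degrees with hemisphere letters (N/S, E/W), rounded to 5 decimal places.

108.60000° E, 108.60833° E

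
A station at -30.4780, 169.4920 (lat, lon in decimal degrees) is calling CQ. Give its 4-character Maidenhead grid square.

RF49

Shift to the Maidenhead origin (180°W, 90°S): lon 349.49, lat 59.52.
Field: 349.49/20 → 17 → R, 59.52/10 → 5 → F; chars RF.
Square: 9.49/2 → 4, 9.52/1 → 9; chars 49.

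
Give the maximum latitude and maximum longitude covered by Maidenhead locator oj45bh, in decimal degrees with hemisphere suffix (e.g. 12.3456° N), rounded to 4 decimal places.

5.3333° N, 108.1667° E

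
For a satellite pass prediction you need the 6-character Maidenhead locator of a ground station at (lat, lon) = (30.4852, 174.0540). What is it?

Shift to the Maidenhead origin (180°W, 90°S): lon 354.0540, lat 120.4852.
Field: lon ⌊354.0540/20⌋ = 17 → R; lat ⌊120.4852/10⌋ = 12 → M.
Square: lon ⌊14.0540/2⌋ = 7; lat ⌊0.4852/1⌋ = 0.
Subsquare: lon ⌊0.0540/0.0833333⌋ = 0 → a; lat ⌊0.4852/0.0416667⌋ = 11 → l.

RM70al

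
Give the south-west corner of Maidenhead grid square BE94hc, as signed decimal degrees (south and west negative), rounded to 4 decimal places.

Field B=1, E=4: +1·20° lon, +4·10° lat → SW at lon -160°, lat -50°.
Square 9, 4: +9·2° lon, +4·1° lat → SW at lon -142°, lat -46°.
Subsquare h=7, c=2: +7·0.0833333° lon, +2·0.0416667° lat → SW at lon -141.417°, lat -45.9167°.
latitude -45.9167, longitude -141.4167.

-45.9167, -141.4167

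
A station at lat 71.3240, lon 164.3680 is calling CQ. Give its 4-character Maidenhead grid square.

Add 180° to longitude and 90° to latitude: 344.37, 161.32.
Field: lon ⌊344.37/20⌋ = 17 → R; lat ⌊161.32/10⌋ = 16 → Q.
Square: lon ⌊4.37/2⌋ = 2; lat ⌊1.32/1⌋ = 1.

RQ21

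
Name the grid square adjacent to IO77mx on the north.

Latitude subsquare x = 23; +1 → 24, wraps to 0 = a, carry into square.
Latitude square 7; +1 → 8.
The longitude characters are unchanged.

IO78ma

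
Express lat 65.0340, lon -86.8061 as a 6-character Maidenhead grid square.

Add 180° to longitude and 90° to latitude: 93.1939, 155.0340.
Field: 93.1939/20 → 4 → E, 155.0340/10 → 15 → P; chars EP.
Square: 13.1939/2 → 6, 5.0340/1 → 5; chars 65.
Subsquare: 1.1939/0.0833333 → 14 → o, 0.0340/0.0416667 → 0 → a; chars oa.

EP65oa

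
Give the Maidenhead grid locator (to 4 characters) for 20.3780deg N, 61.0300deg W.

Add 180° to longitude and 90° to latitude: 118.97, 110.38.
Field: 118.97/20 → 5 → F, 110.38/10 → 11 → L; chars FL.
Square: 18.97/2 → 9, 0.38/1 → 0; chars 90.

FL90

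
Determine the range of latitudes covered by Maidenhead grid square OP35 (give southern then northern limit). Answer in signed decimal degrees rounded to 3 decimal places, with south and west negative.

Field O=14, P=15: +14·20° lon, +15·10° lat → SW at lon 100°, lat 60°.
Square 3, 5: +3·2° lon, +5·1° lat → SW at lon 106°, lat 65°.
Cell spans 2° lon × 1° lat.
south 65.000, north 66.000.

65.000, 66.000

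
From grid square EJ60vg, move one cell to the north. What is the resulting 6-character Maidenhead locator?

Latitude subsquare g = 6; +1 → 7 = h.
The longitude characters are unchanged.

EJ60vh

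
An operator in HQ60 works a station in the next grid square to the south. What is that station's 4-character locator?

HP69

Latitude square 0; −1 → -1, wraps to 9, carry into field.
Latitude field Q = 16; −1 → 15 = P.
The longitude characters are unchanged.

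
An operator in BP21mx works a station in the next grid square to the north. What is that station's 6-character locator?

BP22ma

Latitude subsquare x = 23; +1 → 24, wraps to 0 = a, carry into square.
Latitude square 1; +1 → 2.
The longitude characters are unchanged.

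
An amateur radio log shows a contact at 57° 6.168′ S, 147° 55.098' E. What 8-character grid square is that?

QD32xv05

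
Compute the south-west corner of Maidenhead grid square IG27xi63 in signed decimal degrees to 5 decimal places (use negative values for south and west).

Field I=8, G=6: +8·20° lon, +6·10° lat → SW at lon -20°, lat -30°.
Square 2, 7: +2·2° lon, +7·1° lat → SW at lon -16°, lat -23°.
Subsquare x=23, i=8: +23·0.0833333° lon, +8·0.0416667° lat → SW at lon -14.0833°, lat -22.6667°.
Extended square 6, 3: +6·0.00833333° lon, +3·0.00416667° lat → SW at lon -14.0333°, lat -22.6542°.
latitude -22.65417, longitude -14.03333.

-22.65417, -14.03333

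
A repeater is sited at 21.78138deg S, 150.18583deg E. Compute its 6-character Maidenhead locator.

QG58cf

Offset from 180°W / 90°S: lon 330.1858°, lat 68.2186°.
Field (20°×10°, letters A–R): lon ⌊330.1858/20⌋ = 16 → Q; lat ⌊68.2186/10⌋ = 6 → G.
Square (2°×1°, digits 0–9): lon ⌊10.1858/2⌋ = 5; lat ⌊8.2186/1⌋ = 8.
Subsquare (5′×2.5′, letters a–x): lon ⌊0.1858/0.0833333⌋ = 2 → c; lat ⌊0.2186/0.0416667⌋ = 5 → f.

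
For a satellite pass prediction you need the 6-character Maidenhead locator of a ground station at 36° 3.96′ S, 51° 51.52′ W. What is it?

Add 180° to longitude and 90° to latitude: 128.1413, 53.9340.
Field (20°×10°, letters A–R): 128.1413/20 → 6 → G, 53.9340/10 → 5 → F; chars GF.
Square (2°×1°, digits 0–9): 8.1413/2 → 4, 3.9340/1 → 3; chars 43.
Subsquare (5′×2.5′, letters a–x): 0.1413/0.0833333 → 1 → b, 0.9340/0.0416667 → 22 → w; chars bw.

GF43bw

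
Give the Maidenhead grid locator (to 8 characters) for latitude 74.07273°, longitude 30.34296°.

KQ54eb17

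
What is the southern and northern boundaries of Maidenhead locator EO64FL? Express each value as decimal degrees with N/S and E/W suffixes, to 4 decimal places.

54.4583° N, 54.5000° N

Field E=4, O=14: +4·20° lon, +14·10° lat → SW at lon -100°, lat 50°.
Square 6, 4: +6·2° lon, +4·1° lat → SW at lon -88°, lat 54°.
Subsquare f=5, l=11: +5·0.0833333° lon, +11·0.0416667° lat → SW at lon -87.5833°, lat 54.4583°.
Cell spans 0.0833333° lon × 0.0416667° lat.
south 54.4583° N, north 54.5000° N.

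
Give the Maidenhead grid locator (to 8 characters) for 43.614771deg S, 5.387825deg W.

IE76hj32

Shift to the Maidenhead origin (180°W, 90°S): lon 174.61218, lat 46.38523.
Field (20°×10°, letters A–R): lon ⌊174.61218/20⌋ = 8 → I; lat ⌊46.38523/10⌋ = 4 → E.
Square (2°×1°, digits 0–9): lon ⌊14.61218/2⌋ = 7; lat ⌊6.38523/1⌋ = 6.
Subsquare (5′×2.5′, letters a–x): lon ⌊0.61218/0.0833333⌋ = 7 → h; lat ⌊0.38523/0.0416667⌋ = 9 → j.
Extended square (30″×15″, digits 0–9): lon ⌊0.02884/0.00833333⌋ = 3; lat ⌊0.01023/0.00416667⌋ = 2.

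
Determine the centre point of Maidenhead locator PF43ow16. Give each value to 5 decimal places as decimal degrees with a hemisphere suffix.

36.05625° S, 129.17917° E

Field P=15, F=5: +15·20° lon, +5·10° lat → SW at lon 120°, lat -40°.
Square 4, 3: +4·2° lon, +3·1° lat → SW at lon 128°, lat -37°.
Subsquare o=14, w=22: +14·0.0833333° lon, +22·0.0416667° lat → SW at lon 129.167°, lat -36.0833°.
Extended square 1, 6: +1·0.00833333° lon, +6·0.00416667° lat → SW at lon 129.175°, lat -36.0583°.
Cell spans 0.00833333° lon × 0.00416667° lat. Centre is SW corner plus half of each.
latitude 36.05625° S, longitude 129.17917° E.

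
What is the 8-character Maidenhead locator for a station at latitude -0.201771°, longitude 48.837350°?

Shift to the Maidenhead origin (180°W, 90°S): lon 228.83735, lat 89.79823.
Field: lon ⌊228.83735/20⌋ = 11 → L; lat ⌊89.79823/10⌋ = 8 → I.
Square: lon ⌊8.83735/2⌋ = 4; lat ⌊9.79823/1⌋ = 9.
Subsquare: lon ⌊0.83735/0.0833333⌋ = 10 → k; lat ⌊0.79823/0.0416667⌋ = 19 → t.
Extended square: lon ⌊0.00402/0.00833333⌋ = 0; lat ⌊0.00656/0.00416667⌋ = 1.

LI49kt01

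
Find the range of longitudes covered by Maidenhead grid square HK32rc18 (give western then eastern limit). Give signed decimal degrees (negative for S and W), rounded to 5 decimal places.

-32.57500, -32.56667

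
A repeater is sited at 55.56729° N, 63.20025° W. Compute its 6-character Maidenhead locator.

FO85jn

Offset from 180°W / 90°S: lon 116.7998°, lat 145.5673°.
Field: 116.7998/20 → 5 → F, 145.5673/10 → 14 → O; chars FO.
Square: 16.7998/2 → 8, 5.5673/1 → 5; chars 85.
Subsquare: 0.7998/0.0833333 → 9 → j, 0.5673/0.0416667 → 13 → n; chars jn.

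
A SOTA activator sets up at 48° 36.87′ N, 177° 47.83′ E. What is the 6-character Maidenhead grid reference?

RN88vo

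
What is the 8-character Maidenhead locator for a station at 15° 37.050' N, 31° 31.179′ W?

HK45fo78

Add 180° to longitude and 90° to latitude: 148.48035, 105.61750.
Field (20°×10°, letters A–R): lon ⌊148.48035/20⌋ = 7 → H; lat ⌊105.61750/10⌋ = 10 → K.
Square (2°×1°, digits 0–9): lon ⌊8.48035/2⌋ = 4; lat ⌊5.61750/1⌋ = 5.
Subsquare (5′×2.5′, letters a–x): lon ⌊0.48035/0.0833333⌋ = 5 → f; lat ⌊0.61750/0.0416667⌋ = 14 → o.
Extended square (30″×15″, digits 0–9): lon ⌊0.06368/0.00833333⌋ = 7; lat ⌊0.03417/0.00416667⌋ = 8.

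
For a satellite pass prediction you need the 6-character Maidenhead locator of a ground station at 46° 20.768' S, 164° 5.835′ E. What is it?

Offset from 180°W / 90°S: lon 344.0973°, lat 43.6539°.
Field: 344.0973/20 → 17 → R, 43.6539/10 → 4 → E; chars RE.
Square: 4.0973/2 → 2, 3.6539/1 → 3; chars 23.
Subsquare: 0.0973/0.0833333 → 1 → b, 0.6539/0.0416667 → 15 → p; chars bp.

RE23bp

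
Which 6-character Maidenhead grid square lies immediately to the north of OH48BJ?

OH48bk

Latitude subsquare j = 9; +1 → 10 = k.
The longitude characters are unchanged.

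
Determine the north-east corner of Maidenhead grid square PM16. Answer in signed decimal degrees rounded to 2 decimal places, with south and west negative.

37.00, 124.00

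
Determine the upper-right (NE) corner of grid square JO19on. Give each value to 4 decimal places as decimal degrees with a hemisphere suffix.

59.5833° N, 3.2500° E

Field J=9, O=14: +9·20° lon, +14·10° lat → SW at lon 0°, lat 50°.
Square 1, 9: +1·2° lon, +9·1° lat → SW at lon 2°, lat 59°.
Subsquare o=14, n=13: +14·0.0833333° lon, +13·0.0416667° lat → SW at lon 3.16667°, lat 59.5417°.
Cell spans 0.0833333° lon × 0.0416667° lat. NE corner is SW corner plus one full cell.
latitude 59.5833° N, longitude 3.2500° E.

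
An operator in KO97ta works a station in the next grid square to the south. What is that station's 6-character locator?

Latitude subsquare a = 0; −1 → -1, wraps to 23 = x, carry into square.
Latitude square 7; −1 → 6.
The longitude characters are unchanged.

KO96tx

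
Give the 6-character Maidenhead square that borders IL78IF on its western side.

IL78hf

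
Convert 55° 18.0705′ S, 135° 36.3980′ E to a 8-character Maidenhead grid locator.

PD74tq27

Shift to the Maidenhead origin (180°W, 90°S): lon 315.60663, lat 34.69882.
Field: lon ⌊315.60663/20⌋ = 15 → P; lat ⌊34.69882/10⌋ = 3 → D.
Square: lon ⌊15.60663/2⌋ = 7; lat ⌊4.69882/1⌋ = 4.
Subsquare: lon ⌊1.60663/0.0833333⌋ = 19 → t; lat ⌊0.69882/0.0416667⌋ = 16 → q.
Extended square: lon ⌊0.02330/0.00833333⌋ = 2; lat ⌊0.03216/0.00416667⌋ = 7.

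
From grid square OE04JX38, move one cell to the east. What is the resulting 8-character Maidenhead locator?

Longitude extended square 3; +1 → 4.
The latitude characters are unchanged.

OE04jx48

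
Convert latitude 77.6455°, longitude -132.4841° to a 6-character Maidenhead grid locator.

CQ37sp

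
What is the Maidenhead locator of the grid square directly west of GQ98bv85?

GQ98bv75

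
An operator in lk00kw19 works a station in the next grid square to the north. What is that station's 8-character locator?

LK00kx10

Latitude extended square 9; +1 → 10, wraps to 0, carry into subsquare.
Latitude subsquare w = 22; +1 → 23 = x.
The longitude characters are unchanged.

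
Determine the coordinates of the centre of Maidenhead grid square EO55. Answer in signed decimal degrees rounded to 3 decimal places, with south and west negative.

Field E=4, O=14: +4·20° lon, +14·10° lat → SW at lon -100°, lat 50°.
Square 5, 5: +5·2° lon, +5·1° lat → SW at lon -90°, lat 55°.
Cell spans 2° lon × 1° lat. Centre is SW corner plus half of each.
latitude 55.500, longitude -89.000.

55.500, -89.000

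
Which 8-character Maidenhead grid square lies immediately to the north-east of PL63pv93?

PL63qv04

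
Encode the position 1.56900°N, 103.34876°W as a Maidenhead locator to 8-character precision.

Offset from 180°W / 90°S: lon 76.65124°, lat 91.56900°.
Field: 76.65124/20 → 3 → D, 91.56900/10 → 9 → J; chars DJ.
Square: 16.65124/2 → 8, 1.56900/1 → 1; chars 81.
Subsquare: 0.65124/0.0833333 → 7 → h, 0.56900/0.0416667 → 13 → n; chars hn.
Extended square: 0.06791/0.00833333 → 8, 0.02733/0.00416667 → 6; chars 86.

DJ81hn86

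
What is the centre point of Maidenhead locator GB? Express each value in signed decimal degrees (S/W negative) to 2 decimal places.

-75.00, -50.00

Field G=6, B=1: +6·20° lon, +1·10° lat → SW at lon -60°, lat -80°.
Cell spans 20° lon × 10° lat. Centre is SW corner plus half of each.
latitude -75.00, longitude -50.00.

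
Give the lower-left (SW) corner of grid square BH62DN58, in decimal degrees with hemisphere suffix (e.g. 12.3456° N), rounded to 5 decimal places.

17.42500° S, 147.70833° W

Field B=1, H=7: +1·20° lon, +7·10° lat → SW at lon -160°, lat -20°.
Square 6, 2: +6·2° lon, +2·1° lat → SW at lon -148°, lat -18°.
Subsquare d=3, n=13: +3·0.0833333° lon, +13·0.0416667° lat → SW at lon -147.75°, lat -17.4583°.
Extended square 5, 8: +5·0.00833333° lon, +8·0.00416667° lat → SW at lon -147.708°, lat -17.425°.
latitude 17.42500° S, longitude 147.70833° W.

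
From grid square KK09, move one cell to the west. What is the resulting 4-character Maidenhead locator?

JK99

Longitude square 0; −1 → -1, wraps to 9, carry into field.
Longitude field K = 10; −1 → 9 = J.
The latitude characters are unchanged.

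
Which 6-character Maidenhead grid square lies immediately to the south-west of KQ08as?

JQ98xr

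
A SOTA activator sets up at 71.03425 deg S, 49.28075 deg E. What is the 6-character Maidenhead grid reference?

LB48px

Offset from 180°W / 90°S: lon 229.2808°, lat 18.9657°.
Field: 229.2808/20 → 11 → L, 18.9657/10 → 1 → B; chars LB.
Square: 9.2808/2 → 4, 8.9657/1 → 8; chars 48.
Subsquare: 1.2808/0.0833333 → 15 → p, 0.9657/0.0416667 → 23 → x; chars px.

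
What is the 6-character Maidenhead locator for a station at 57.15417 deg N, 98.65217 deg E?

NO97hd

Shift to the Maidenhead origin (180°W, 90°S): lon 278.6522, lat 147.1542.
Field: lon ⌊278.6522/20⌋ = 13 → N; lat ⌊147.1542/10⌋ = 14 → O.
Square: lon ⌊18.6522/2⌋ = 9; lat ⌊7.1542/1⌋ = 7.
Subsquare: lon ⌊0.6522/0.0833333⌋ = 7 → h; lat ⌊0.1542/0.0416667⌋ = 3 → d.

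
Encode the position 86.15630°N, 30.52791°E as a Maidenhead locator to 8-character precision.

KR56gd37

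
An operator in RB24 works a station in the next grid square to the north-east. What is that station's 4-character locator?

RB35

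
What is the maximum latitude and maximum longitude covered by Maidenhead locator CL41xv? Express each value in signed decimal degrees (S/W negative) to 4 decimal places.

21.9167, -130.0000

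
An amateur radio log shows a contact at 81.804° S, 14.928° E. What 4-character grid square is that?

Offset from 180°W / 90°S: lon 194.93°, lat 8.20°.
Field: lon ⌊194.93/20⌋ = 9 → J; lat ⌊8.20/10⌋ = 0 → A.
Square: lon ⌊14.93/2⌋ = 7; lat ⌊8.20/1⌋ = 8.

JA78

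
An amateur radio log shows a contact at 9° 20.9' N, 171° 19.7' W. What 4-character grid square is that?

AJ49

Offset from 180°W / 90°S: lon 8.67°, lat 99.35°.
Field: 8.67/20 → 0 → A, 99.35/10 → 9 → J; chars AJ.
Square: 8.67/2 → 4, 9.35/1 → 9; chars 49.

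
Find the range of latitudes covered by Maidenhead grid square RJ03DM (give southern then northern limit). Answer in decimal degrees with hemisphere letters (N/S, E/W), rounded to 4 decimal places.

3.5000° N, 3.5417° N

Field R=17, J=9: +17·20° lon, +9·10° lat → SW at lon 160°, lat 0°.
Square 0, 3: +0·2° lon, +3·1° lat → SW at lon 160°, lat 3°.
Subsquare d=3, m=12: +3·0.0833333° lon, +12·0.0416667° lat → SW at lon 160.25°, lat 3.5°.
Cell spans 0.0833333° lon × 0.0416667° lat.
south 3.5000° N, north 3.5417° N.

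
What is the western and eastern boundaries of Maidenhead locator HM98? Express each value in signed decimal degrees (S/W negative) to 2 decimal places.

-22.00, -20.00

Field H=7, M=12: +7·20° lon, +12·10° lat → SW at lon -40°, lat 30°.
Square 9, 8: +9·2° lon, +8·1° lat → SW at lon -22°, lat 38°.
Cell spans 2° lon × 1° lat.
west -22.00, east -20.00.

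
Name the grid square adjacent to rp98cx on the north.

RP99ca

Latitude subsquare x = 23; +1 → 24, wraps to 0 = a, carry into square.
Latitude square 8; +1 → 9.
The longitude characters are unchanged.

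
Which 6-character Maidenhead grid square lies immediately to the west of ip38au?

IP28xu

Longitude subsquare a = 0; −1 → -1, wraps to 23 = x, carry into square.
Longitude square 3; −1 → 2.
The latitude characters are unchanged.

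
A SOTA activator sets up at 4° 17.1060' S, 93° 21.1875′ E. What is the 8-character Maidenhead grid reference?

NI65qr21

Offset from 180°W / 90°S: lon 273.35312°, lat 85.71490°.
Field (20°×10°, letters A–R): 273.35312/20 → 13 → N, 85.71490/10 → 8 → I; chars NI.
Square (2°×1°, digits 0–9): 13.35312/2 → 6, 5.71490/1 → 5; chars 65.
Subsquare (5′×2.5′, letters a–x): 1.35312/0.0833333 → 16 → q, 0.71490/0.0416667 → 17 → r; chars qr.
Extended square (30″×15″, digits 0–9): 0.01979/0.00833333 → 2, 0.00657/0.00416667 → 1; chars 21.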